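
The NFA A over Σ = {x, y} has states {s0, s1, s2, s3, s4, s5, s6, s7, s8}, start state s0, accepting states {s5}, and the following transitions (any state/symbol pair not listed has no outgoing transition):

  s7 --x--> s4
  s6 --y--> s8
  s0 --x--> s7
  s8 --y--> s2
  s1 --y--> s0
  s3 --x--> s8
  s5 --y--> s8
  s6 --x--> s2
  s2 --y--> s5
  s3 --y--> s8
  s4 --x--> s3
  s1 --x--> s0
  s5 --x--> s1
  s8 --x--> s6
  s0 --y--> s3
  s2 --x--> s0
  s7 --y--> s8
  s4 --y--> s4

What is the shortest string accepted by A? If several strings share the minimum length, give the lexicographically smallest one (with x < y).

xyyy

A breadth-first search from s0 reaches an accepting state first via the path s0 → s7 → s8 → s2 → s5 on input xyyy.
No string of length < 4 is accepted (BFS exhausts all shorter strings without reaching an accepting state), and xyyy is the lexicographically least accepting string of length 4.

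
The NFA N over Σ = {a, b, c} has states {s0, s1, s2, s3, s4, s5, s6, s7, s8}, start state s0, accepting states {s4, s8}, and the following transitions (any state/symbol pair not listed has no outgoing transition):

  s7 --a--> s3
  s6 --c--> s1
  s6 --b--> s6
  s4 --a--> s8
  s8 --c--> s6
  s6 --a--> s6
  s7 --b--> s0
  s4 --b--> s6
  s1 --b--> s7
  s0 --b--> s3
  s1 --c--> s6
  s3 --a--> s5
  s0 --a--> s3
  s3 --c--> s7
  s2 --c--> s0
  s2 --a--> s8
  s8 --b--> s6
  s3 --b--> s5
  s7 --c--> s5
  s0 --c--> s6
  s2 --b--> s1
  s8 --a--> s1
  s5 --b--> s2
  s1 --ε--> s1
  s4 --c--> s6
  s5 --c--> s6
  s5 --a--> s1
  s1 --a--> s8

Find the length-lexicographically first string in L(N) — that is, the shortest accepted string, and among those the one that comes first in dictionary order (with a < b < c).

cca

A breadth-first search from s0 reaches an accepting state first via the path s0 → s6 → s1 → s8 on input cca.
No string of length < 3 is accepted (BFS exhausts all shorter strings without reaching an accepting state), and cca is the lexicographically least accepting string of length 3.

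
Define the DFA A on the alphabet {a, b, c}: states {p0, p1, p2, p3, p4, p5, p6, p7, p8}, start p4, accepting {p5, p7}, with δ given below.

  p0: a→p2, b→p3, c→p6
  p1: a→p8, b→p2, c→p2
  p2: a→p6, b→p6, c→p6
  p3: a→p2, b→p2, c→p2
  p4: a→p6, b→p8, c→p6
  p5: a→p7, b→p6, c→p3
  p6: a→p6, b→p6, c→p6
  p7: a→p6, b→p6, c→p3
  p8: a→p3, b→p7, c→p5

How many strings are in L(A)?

3

The useful subgraph on states {p4, p5, p7, p8} is acyclic, so L(A) is finite; the longest accepting path visits 4 useful states, giving maximum string length 3.
Counting accepting paths from p4 by length: 2 of length 2, 1 of length 3. Total 3.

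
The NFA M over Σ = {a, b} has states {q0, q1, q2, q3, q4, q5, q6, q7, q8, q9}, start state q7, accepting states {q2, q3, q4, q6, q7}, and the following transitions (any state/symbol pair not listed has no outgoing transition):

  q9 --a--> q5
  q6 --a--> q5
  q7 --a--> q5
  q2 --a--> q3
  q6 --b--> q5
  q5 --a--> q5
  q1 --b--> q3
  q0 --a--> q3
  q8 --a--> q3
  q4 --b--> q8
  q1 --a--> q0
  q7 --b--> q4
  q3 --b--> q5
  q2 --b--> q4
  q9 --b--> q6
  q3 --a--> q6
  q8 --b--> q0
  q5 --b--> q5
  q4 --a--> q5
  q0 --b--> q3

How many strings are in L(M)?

8

The useful subgraph on states {q0, q3, q4, q6, q7, q8} is acyclic, so L(M) is finite; the longest accepting path visits 6 useful states, giving maximum string length 5.
Counting accepting paths from q7 by length: 1 of length 0, 1 of length 1, 1 of length 3, 3 of length 4, 2 of length 5. Total 8.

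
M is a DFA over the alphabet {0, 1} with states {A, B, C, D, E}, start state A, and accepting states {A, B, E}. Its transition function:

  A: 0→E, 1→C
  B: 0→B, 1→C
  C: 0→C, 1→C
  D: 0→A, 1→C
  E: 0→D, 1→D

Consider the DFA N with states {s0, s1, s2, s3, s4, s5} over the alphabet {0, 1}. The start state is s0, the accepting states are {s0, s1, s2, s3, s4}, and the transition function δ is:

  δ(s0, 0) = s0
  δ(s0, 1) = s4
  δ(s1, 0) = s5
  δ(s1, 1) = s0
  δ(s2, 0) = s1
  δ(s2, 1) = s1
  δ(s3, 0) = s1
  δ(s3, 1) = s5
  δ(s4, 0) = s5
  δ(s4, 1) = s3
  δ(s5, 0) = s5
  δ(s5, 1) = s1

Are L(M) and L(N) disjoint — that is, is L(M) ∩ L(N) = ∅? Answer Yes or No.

No

The empty string ε is accepted by both M and N.
Hence L(M) ∩ L(N) ≠ ∅.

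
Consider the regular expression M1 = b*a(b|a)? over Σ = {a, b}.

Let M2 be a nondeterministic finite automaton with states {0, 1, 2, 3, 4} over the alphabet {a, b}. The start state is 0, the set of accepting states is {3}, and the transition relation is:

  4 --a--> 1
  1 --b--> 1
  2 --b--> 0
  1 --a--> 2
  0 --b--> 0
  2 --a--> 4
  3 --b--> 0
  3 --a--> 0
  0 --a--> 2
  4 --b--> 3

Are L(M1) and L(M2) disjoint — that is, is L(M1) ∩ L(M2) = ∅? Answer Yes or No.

Yes

Converting the expression M1 to a DFA (subset construction, then merging equivalent states) gives the minimal DFA with states {r0, r1, r2, r3}, start state r0, accepting states {r1, r2} and transitions r0: a→r1, b→r0; r1: a→r2, b→r2; r2: a→r3, b→r3; r3: a→r3, b→r3.
Exploring the product automaton M1 × M2 from the start pair (r0, 0), following both machines on each input symbol, reaches 9 state pairs: (r0, 0), (r1, 2), (r2, 4), (r2, 0), (r3, 1), (r3, 3), (r3, 2), (r3, 0), (r3, 4).
M1 accepts in {r1, r2} and M2 accepts in {3}; no reachable pair has both components accepting, so no string drives both machines to acceptance simultaneously and L(M1) ∩ L(M2) = ∅.
So no string is accepted by both, and the intersection is empty.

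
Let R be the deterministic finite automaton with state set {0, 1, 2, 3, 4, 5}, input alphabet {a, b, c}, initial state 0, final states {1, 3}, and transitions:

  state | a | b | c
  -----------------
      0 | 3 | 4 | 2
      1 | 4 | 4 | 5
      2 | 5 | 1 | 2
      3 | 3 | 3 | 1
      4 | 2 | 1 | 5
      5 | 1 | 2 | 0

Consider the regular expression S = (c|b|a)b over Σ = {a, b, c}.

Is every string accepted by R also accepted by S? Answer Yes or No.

No

The string a is in L(R) but not in L(S).
So L(R) ⊄ L(S).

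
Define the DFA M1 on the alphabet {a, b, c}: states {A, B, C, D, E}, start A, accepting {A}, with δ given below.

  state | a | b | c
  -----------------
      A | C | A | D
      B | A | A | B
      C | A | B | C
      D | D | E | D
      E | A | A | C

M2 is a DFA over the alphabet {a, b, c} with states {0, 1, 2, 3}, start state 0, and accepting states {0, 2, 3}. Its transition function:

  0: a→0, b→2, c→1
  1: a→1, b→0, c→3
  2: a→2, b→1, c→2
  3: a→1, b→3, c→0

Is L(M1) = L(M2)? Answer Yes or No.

No

The string bb is accepted by M1 but rejected by M2.
So L(M1) ≠ L(M2).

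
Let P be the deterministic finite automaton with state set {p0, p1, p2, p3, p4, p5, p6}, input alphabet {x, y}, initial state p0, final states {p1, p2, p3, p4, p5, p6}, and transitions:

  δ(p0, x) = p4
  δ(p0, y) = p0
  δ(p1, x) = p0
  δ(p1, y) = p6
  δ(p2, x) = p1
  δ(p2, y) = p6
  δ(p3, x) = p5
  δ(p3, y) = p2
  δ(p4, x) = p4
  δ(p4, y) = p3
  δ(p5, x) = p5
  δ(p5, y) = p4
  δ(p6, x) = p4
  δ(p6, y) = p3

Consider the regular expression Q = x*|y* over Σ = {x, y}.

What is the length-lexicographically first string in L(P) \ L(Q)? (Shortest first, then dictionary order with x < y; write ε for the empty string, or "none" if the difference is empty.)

The string xy is accepted by P but not by Q.
No shorter string lies in the difference, and xy is the lexicographically first length-2 string in L(P) \ L(Q).

xy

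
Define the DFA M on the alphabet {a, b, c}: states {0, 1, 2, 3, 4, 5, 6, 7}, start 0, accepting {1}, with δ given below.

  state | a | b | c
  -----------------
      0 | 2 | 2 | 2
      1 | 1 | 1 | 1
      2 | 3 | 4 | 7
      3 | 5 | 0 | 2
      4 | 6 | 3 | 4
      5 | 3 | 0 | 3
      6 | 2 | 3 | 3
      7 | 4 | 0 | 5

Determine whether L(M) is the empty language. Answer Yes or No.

The states reachable from the start state are {0, 2, 3, 4, 5, 6, 7}.
None of the accepting states {1} is reachable, so no string is accepted and L(M) = ∅.

Yes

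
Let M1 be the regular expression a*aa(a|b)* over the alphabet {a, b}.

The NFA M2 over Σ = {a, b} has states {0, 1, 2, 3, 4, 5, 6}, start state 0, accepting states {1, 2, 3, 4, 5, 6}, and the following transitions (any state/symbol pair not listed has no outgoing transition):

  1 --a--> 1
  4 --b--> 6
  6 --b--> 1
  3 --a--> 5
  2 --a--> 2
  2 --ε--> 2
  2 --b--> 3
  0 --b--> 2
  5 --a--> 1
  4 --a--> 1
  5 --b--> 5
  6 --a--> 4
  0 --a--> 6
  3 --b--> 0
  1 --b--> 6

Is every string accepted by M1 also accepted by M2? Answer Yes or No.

Yes

Converting the expression M1 to a DFA (subset construction, then merging equivalent states) gives the minimal DFA with states {r0, r1, r2, r3}, start state r0, accepting states {r3} and transitions r0: a→r1, b→r2; r1: a→r3, b→r2; r2: a→r2, b→r2; r3: a→r3, b→r3.
Exploring the product automaton M1 × M2 from the start pair (r0, 0), following both machines on each input symbol, reaches 12 state pairs: (r0, 0), (r1, 6), (r2, 2), (r3, 4), (r2, 1), (r2, 3), (r3, 1), (r3, 6), (r2, 6), (r2, 5), (r2, 0), (r2, 4).
M1 accepts in {r3} and M2 accepts in {1, 2, 3, 4, 5, 6}. The reachable pairs whose M1-component is accepting are (r3, 4), (r3, 1), (r3, 6); in each of them the M2-component is accepting too, so the product for L(M1) \ L(M2) (M1-component accepting, M2-component rejecting) has no reachable accepting pair and the difference is empty.
Hence every string in L(M1) is also in L(M2).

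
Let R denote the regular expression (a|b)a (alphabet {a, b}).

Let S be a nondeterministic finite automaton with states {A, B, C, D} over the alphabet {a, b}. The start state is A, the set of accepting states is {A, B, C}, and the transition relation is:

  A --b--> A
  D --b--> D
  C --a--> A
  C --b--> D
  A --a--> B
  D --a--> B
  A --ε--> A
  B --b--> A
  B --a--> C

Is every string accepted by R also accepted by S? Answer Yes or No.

Yes

Converting the expression R to a DFA (subset construction, then merging equivalent states) gives the minimal DFA with states {r0, r1, r2, r3}, start state r0, accepting states {r2} and transitions r0: a→r1, b→r1; r1: a→r2, b→r3; r2: a→r3, b→r3; r3: a→r3, b→r3.
Exploring the product automaton R × S from the start pair (r0, A), following both machines on each input symbol, reaches 9 state pairs: (r0, A), (r1, B), (r1, A), (r2, C), (r3, A), (r2, B), (r3, D), (r3, B), (r3, C).
R accepts in {r2} and S accepts in {A, B, C}. The reachable pairs whose R-component is accepting are (r2, C), (r2, B); in each of them the S-component is accepting too, so the product for L(R) \ L(S) (R-component accepting, S-component rejecting) has no reachable accepting pair and the difference is empty.
Hence every string in L(R) is also in L(S).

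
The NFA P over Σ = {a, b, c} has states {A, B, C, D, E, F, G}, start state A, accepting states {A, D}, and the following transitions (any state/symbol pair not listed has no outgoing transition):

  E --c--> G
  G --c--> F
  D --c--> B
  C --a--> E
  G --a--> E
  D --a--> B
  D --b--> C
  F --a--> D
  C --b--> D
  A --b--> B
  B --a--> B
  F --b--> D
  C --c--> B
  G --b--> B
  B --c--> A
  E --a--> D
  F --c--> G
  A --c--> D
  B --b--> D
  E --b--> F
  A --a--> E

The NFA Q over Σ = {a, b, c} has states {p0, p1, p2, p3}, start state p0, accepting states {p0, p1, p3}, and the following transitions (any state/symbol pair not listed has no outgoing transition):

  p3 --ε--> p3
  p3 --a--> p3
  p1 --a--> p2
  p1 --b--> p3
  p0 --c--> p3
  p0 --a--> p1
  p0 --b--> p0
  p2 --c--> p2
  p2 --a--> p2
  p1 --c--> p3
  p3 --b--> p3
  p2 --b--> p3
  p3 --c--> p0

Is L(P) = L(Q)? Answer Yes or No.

No

The string aa is accepted by P but rejected by Q.
So L(P) ≠ L(Q).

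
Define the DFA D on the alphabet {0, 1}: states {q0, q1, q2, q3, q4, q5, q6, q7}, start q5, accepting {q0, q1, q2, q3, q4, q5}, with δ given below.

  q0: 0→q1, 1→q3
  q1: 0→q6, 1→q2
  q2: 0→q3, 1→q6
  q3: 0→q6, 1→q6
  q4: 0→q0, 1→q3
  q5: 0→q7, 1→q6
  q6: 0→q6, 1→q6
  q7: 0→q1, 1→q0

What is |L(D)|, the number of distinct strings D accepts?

9

The useful subgraph on states {q0, q1, q2, q3, q5, q7} is acyclic, so L(D) is finite; the longest accepting path visits 6 useful states, giving maximum string length 5.
Counting accepting paths from q5 by length: 1 of length 0, 2 of length 2, 3 of length 3, 2 of length 4, 1 of length 5. Total 9.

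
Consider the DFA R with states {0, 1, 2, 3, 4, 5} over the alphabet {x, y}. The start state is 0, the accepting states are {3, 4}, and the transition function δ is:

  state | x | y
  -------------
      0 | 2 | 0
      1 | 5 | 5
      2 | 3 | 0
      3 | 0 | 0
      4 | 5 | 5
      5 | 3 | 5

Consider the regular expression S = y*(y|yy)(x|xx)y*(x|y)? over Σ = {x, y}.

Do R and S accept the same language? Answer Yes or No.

The string xx is accepted by R but rejected by S.
So L(R) ≠ L(S).

No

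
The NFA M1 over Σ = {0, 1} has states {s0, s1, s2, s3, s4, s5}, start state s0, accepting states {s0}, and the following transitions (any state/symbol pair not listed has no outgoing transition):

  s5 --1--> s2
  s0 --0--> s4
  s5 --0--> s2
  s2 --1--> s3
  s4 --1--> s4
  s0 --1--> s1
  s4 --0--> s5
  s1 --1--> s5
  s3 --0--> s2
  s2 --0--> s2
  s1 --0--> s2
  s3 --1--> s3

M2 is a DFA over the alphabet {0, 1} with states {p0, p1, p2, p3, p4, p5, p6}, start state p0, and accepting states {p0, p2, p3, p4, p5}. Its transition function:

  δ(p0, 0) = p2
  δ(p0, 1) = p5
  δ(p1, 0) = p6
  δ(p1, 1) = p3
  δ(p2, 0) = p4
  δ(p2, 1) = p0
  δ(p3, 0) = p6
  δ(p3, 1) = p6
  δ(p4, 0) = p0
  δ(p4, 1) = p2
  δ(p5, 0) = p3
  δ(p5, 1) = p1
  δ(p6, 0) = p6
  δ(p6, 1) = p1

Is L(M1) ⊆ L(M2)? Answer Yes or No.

Yes

Exploring the product automaton M1 × M2 from the start pair (s0, p0), following both machines on each input symbol, reaches 25 state pairs: (s0, p0), (s4, p2), (s1, p5), (s5, p4), (s4, p0), (s2, p3), (s5, p1), (s2, p0), (s2, p2), (s5, p2), (s4, p5), (s2, p6), (s3, p6), (s3, p5), (s2, p4), (s3, p0), (s5, p3), (s4, p1), (s3, p1), (s3, p2), (s5, p6), (s4, p3), (s3, p3), (s2, p1), (s4, p6).
M1 accepts in {s0} and M2 accepts in {p0, p2, p3, p4, p5}. The reachable pairs whose M1-component is accepting are (s0, p0); in each of them the M2-component is accepting too, so the product for L(M1) \ L(M2) (M1-component accepting, M2-component rejecting) has no reachable accepting pair and the difference is empty.
Hence every string in L(M1) is also in L(M2).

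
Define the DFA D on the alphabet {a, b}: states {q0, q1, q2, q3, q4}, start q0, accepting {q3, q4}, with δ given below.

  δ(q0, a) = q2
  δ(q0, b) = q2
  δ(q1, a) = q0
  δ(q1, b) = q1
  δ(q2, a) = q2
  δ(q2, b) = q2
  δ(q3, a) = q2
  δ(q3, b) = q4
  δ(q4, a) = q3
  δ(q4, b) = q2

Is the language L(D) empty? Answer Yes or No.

Yes

The states reachable from the start state are {q0, q2}.
None of the accepting states {q3, q4} is reachable, so no string is accepted and L(D) = ∅.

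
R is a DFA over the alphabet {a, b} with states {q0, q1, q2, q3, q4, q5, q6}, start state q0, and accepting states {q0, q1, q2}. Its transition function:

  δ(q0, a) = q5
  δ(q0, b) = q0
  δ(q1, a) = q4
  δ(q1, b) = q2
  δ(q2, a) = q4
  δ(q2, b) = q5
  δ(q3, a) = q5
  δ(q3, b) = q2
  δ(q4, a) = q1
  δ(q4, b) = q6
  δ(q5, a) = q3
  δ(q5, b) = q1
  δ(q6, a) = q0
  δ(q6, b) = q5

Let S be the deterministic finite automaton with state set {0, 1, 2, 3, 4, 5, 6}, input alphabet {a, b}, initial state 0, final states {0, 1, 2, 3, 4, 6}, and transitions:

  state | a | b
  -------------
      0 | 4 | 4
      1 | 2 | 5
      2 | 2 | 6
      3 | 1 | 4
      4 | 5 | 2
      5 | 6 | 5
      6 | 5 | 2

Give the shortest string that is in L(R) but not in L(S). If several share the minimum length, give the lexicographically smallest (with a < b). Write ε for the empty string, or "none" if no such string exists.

aab

The string aab is accepted by R but not by S.
No shorter string lies in the difference, and aab is the lexicographically first length-3 string in L(R) \ L(S).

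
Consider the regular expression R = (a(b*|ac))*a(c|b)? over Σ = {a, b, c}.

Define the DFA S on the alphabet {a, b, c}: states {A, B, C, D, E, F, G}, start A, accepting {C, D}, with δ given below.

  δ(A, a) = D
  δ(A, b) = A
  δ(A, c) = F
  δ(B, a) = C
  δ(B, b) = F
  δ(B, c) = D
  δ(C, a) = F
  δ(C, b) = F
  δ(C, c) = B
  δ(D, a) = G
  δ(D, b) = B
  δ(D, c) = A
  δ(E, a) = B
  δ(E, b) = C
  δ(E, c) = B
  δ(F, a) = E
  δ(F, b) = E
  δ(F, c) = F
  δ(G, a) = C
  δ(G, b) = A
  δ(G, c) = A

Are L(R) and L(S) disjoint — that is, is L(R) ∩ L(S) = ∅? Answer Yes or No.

The string a is accepted by both R and S.
Hence L(R) ∩ L(S) ≠ ∅.

No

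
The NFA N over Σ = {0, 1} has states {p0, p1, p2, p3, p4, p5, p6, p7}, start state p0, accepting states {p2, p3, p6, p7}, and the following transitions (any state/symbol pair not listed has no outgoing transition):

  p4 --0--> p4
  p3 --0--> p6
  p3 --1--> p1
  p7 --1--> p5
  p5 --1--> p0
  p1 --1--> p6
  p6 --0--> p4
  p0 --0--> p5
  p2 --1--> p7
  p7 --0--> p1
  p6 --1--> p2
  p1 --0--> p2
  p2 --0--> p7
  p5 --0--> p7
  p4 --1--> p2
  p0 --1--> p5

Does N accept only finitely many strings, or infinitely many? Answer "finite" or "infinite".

infinite

State p0 is reachable from the start and can reach an accepting state, and it lies on the cycle p0 → p5 → p0.
Traversing that cycle any number of times yields accepted strings of unbounded length, so the language is infinite.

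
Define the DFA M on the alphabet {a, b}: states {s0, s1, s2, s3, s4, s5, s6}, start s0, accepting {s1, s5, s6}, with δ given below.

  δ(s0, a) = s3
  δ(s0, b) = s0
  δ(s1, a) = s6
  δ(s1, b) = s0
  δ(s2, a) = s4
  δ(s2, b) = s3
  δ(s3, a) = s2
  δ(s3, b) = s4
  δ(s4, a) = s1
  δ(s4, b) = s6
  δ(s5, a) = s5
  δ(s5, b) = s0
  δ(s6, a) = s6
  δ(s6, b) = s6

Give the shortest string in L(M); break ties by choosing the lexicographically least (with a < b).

aba

A breadth-first search from s0 reaches an accepting state first via the path s0 → s3 → s4 → s1 on input aba.
No string of length < 3 is accepted (BFS exhausts all shorter strings without reaching an accepting state), and aba is the lexicographically least accepting string of length 3.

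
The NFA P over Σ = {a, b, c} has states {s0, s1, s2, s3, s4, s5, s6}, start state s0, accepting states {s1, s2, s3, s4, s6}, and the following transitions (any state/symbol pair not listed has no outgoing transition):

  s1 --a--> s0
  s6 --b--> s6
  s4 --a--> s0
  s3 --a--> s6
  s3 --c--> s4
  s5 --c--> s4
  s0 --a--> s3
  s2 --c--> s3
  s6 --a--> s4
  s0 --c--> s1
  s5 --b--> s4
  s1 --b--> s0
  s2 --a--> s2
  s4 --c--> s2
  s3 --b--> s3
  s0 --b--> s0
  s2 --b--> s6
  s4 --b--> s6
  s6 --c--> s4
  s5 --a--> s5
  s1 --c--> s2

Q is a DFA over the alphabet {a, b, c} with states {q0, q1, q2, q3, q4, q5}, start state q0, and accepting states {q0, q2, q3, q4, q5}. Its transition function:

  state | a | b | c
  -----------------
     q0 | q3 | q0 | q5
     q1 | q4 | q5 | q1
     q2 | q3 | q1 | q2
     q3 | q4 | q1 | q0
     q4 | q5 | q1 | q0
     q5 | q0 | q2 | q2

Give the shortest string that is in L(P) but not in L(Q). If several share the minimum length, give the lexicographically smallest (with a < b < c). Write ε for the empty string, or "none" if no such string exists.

ab

The string ab is accepted by P but not by Q.
No shorter string lies in the difference, and ab is the lexicographically first length-2 string in L(P) \ L(Q).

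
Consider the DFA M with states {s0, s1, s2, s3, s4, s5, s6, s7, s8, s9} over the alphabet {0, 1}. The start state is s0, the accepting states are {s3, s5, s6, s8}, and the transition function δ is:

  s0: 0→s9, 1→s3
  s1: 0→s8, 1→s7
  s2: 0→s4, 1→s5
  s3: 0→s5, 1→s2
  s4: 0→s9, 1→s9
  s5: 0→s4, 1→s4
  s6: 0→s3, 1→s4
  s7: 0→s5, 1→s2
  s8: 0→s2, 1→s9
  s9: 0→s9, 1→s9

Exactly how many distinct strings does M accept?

The useful subgraph on states {s0, s2, s3, s5} is acyclic, so L(M) is finite; the longest accepting path visits 4 useful states, giving maximum string length 3.
Counting accepting paths from s0 by length: 1 of length 1, 1 of length 2, 1 of length 3. Total 3.

3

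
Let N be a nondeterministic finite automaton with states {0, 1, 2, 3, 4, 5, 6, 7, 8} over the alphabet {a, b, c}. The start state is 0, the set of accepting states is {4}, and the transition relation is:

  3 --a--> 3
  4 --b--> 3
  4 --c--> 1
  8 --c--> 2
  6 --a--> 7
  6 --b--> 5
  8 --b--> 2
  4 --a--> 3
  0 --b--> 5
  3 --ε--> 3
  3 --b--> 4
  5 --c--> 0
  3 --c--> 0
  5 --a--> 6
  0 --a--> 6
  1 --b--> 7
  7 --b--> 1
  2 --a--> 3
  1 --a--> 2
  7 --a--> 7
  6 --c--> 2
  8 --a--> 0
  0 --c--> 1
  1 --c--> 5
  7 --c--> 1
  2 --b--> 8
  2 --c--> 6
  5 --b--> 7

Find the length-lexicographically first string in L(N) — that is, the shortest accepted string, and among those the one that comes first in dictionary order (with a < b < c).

acab

A breadth-first search from 0 reaches an accepting state first via the path 0 → 6 → 2 → 3 → 4 on input acab.
No string of length < 4 is accepted (BFS exhausts all shorter strings without reaching an accepting state), and acab is the lexicographically least accepting string of length 4.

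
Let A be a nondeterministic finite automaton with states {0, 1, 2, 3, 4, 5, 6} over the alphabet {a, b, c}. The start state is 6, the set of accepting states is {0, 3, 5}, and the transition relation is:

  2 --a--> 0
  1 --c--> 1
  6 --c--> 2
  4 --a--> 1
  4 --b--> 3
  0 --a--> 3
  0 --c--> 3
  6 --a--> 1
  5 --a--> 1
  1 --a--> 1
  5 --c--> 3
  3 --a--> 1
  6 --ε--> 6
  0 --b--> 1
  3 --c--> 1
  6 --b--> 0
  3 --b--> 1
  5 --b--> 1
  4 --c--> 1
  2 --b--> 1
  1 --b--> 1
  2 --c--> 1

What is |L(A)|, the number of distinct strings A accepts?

6

The useful subgraph on states {0, 2, 3, 6} is acyclic, so L(A) is finite; the longest accepting path visits 4 useful states, giving maximum string length 3.
Counting accepting paths from 6 by length: 1 of length 1, 3 of length 2, 2 of length 3. Total 6.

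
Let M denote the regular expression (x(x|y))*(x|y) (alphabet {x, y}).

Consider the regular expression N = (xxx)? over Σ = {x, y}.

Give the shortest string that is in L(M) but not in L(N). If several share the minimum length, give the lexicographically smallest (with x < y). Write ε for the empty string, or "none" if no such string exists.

The string x is accepted by M but not by N.
No shorter string lies in the difference, and x is the lexicographically first length-1 string in L(M) \ L(N).

x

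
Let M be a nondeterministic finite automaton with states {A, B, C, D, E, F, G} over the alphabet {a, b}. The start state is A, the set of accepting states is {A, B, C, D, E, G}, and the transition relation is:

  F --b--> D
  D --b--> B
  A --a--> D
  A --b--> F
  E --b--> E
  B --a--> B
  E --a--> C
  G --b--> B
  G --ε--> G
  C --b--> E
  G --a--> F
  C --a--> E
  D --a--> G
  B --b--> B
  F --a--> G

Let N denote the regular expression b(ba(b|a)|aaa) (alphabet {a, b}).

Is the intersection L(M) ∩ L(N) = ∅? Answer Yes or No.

No

The string baaa is accepted by both M and N.
Hence L(M) ∩ L(N) ≠ ∅.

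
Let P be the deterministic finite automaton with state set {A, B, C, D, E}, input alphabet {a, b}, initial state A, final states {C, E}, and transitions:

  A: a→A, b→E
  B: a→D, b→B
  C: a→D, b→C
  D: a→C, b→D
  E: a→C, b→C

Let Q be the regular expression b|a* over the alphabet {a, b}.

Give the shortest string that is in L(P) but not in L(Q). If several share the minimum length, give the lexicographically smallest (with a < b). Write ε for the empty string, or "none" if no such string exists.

ab

The string ab is accepted by P but not by Q.
No shorter string lies in the difference, and ab is the lexicographically first length-2 string in L(P) \ L(Q).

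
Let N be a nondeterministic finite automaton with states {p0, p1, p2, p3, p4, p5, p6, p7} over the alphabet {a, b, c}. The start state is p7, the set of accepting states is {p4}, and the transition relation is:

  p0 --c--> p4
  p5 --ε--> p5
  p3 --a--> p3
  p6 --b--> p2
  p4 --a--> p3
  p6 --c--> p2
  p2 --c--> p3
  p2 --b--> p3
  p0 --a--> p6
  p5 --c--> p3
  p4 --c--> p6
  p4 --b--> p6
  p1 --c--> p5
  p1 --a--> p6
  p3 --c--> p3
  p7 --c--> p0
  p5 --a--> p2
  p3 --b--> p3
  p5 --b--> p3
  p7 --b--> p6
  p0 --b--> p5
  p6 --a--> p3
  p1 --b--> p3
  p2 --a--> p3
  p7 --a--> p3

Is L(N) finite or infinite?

The useful states (reachable from p7 and able to reach an accepting state) are {p0, p4, p7}.
Restricted to these states the transition graph has no cycle, so every accepting path has bounded length and L is finite.

finite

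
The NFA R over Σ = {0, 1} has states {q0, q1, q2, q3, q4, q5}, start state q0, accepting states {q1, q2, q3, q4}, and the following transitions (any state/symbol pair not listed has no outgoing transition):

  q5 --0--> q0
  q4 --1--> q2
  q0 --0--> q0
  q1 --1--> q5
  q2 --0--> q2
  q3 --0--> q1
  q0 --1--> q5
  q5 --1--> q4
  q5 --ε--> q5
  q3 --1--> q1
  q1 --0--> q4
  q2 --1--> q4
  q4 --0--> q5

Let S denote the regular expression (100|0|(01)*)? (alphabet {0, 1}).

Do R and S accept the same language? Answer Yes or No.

The string 11 is accepted by R but rejected by S.
So L(R) ≠ L(S).

No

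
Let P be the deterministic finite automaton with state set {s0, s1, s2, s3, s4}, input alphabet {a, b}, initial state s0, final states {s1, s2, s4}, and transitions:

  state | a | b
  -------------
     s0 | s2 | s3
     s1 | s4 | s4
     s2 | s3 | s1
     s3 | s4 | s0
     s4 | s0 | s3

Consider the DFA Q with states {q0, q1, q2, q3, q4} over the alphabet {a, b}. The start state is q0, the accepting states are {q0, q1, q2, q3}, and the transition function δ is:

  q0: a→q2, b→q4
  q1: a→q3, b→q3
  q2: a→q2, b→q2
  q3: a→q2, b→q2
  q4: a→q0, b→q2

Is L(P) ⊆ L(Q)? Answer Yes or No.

Yes

Exploring the product automaton P × Q from the start pair (s0, q0), following both machines on each input symbol, reaches 8 state pairs: (s0, q0), (s2, q2), (s3, q4), (s3, q2), (s1, q2), (s4, q0), (s0, q2), (s4, q2).
P accepts in {s1, s2, s4} and Q accepts in {q0, q1, q2, q3}. The reachable pairs whose P-component is accepting are (s2, q2), (s1, q2), (s4, q0), (s4, q2); in each of them the Q-component is accepting too, so the product for L(P) \ L(Q) (P-component accepting, Q-component rejecting) has no reachable accepting pair and the difference is empty.
Hence every string in L(P) is also in L(Q).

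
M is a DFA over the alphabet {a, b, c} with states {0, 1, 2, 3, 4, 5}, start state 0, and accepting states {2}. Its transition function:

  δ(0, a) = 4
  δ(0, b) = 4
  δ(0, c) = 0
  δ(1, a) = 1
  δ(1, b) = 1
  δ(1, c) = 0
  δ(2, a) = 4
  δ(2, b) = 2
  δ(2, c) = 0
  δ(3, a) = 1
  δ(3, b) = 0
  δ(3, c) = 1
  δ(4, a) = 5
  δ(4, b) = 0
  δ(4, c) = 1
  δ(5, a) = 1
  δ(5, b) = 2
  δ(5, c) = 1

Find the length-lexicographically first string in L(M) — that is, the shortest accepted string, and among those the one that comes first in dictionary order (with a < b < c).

A breadth-first search from 0 reaches an accepting state first via the path 0 → 4 → 5 → 2 on input aab.
No string of length < 3 is accepted (BFS exhausts all shorter strings without reaching an accepting state), and aab is the lexicographically least accepting string of length 3.

aab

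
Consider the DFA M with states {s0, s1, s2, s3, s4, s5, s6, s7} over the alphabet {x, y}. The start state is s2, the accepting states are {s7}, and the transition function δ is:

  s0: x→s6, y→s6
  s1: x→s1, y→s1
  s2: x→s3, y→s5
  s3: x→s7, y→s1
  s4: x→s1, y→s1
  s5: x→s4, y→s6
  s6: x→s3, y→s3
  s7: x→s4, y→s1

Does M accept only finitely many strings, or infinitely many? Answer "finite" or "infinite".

finite

The useful states (reachable from s2 and able to reach an accepting state) are {s2, s3, s5, s6, s7}.
Restricted to these states the transition graph has no cycle, so every accepting path has bounded length and L is finite.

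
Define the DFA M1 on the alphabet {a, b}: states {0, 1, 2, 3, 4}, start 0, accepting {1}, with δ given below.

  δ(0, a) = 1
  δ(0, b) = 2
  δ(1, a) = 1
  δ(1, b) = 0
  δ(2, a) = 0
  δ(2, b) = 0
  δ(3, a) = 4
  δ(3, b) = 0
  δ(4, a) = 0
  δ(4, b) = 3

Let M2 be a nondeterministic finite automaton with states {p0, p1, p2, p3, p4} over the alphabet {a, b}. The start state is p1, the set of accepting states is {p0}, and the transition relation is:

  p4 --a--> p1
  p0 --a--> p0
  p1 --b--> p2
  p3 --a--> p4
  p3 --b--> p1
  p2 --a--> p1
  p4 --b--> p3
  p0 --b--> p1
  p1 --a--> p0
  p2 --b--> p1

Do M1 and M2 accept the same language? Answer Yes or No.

Exploring the product automaton M1 × M2 from the start pair (0, p1), following both machines on each input symbol, reaches 3 state pairs: (0, p1), (1, p0), (2, p2).
M1 accepts in {1} and M2 accepts in {p0}. In every reachable pair the two components are either both accepting — (1, p0) — or both non-accepting, so no string is accepted by exactly one of the machines: L(M1) \ L(M2) and L(M2) \ L(M1) are both empty.
Hence every string is accepted by M1 iff it is accepted by M2, and the two languages coincide.

Yes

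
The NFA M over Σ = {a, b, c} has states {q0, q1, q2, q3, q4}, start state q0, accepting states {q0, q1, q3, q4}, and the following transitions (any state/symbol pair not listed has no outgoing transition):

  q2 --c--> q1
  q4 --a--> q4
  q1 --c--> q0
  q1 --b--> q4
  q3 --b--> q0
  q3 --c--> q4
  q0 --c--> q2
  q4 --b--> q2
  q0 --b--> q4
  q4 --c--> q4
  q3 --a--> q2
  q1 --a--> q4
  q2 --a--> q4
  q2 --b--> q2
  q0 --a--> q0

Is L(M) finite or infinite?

State q0 is reachable from the start and can reach an accepting state, and it lies on the cycle q0 → q0.
Traversing that cycle any number of times yields accepted strings of unbounded length, so the language is infinite.

infinite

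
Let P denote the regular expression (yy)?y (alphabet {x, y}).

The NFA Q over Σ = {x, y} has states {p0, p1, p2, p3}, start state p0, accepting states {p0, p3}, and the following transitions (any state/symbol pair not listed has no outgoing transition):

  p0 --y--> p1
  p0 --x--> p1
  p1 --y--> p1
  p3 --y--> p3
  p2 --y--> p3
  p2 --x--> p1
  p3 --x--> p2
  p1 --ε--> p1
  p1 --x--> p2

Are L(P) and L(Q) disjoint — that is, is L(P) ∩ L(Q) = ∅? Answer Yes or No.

Converting the expression P to a DFA (subset construction, then merging equivalent states) gives the minimal DFA with states {r0, r1, r2, r3, r4}, start state r0, accepting states {r2, r4} and transitions r0: x→r1, y→r2; r1: x→r1, y→r1; r2: x→r1, y→r3; r3: x→r1, y→r4; r4: x→r1, y→r1.
Exploring the product automaton P × Q from the start pair (r0, p0), following both machines on each input symbol, reaches 7 state pairs: (r0, p0), (r1, p1), (r2, p1), (r1, p2), (r3, p1), (r1, p3), (r4, p1).
P accepts in {r2, r4} and Q accepts in {p0, p3}; no reachable pair has both components accepting, so no string drives both machines to acceptance simultaneously and L(P) ∩ L(Q) = ∅.
So no string is accepted by both, and the intersection is empty.

Yes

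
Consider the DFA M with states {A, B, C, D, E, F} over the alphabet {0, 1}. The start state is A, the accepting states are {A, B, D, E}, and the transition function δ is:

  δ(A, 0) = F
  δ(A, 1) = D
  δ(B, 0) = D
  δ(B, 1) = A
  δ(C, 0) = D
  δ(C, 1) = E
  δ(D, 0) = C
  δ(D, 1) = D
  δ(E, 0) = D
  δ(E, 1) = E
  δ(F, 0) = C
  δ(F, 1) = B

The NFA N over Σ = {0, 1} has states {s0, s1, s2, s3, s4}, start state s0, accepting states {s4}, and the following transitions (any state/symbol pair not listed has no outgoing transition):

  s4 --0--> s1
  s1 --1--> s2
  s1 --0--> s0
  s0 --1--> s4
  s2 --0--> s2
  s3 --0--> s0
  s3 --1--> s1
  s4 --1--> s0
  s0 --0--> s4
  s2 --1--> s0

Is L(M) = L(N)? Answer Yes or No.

No

The empty string ε is accepted by M but rejected by N.
So L(M) ≠ L(N).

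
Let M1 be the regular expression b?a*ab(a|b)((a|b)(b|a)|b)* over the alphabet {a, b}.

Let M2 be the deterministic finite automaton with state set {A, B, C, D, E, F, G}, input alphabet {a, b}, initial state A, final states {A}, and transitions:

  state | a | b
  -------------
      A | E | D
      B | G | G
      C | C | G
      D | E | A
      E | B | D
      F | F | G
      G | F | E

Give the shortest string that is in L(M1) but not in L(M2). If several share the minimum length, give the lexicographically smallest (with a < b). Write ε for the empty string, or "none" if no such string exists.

aba

The string aba is accepted by M1 but not by M2.
No shorter string lies in the difference, and aba is the lexicographically first length-3 string in L(M1) \ L(M2).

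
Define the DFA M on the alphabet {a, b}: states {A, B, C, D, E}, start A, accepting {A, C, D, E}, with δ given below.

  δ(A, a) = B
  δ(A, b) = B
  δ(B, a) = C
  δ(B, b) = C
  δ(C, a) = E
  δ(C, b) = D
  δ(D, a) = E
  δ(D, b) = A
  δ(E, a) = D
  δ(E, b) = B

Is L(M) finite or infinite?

infinite

State A is reachable from the start and can reach an accepting state, and it lies on the cycle A → B → C → D → A.
Traversing that cycle any number of times yields accepted strings of unbounded length, so the language is infinite.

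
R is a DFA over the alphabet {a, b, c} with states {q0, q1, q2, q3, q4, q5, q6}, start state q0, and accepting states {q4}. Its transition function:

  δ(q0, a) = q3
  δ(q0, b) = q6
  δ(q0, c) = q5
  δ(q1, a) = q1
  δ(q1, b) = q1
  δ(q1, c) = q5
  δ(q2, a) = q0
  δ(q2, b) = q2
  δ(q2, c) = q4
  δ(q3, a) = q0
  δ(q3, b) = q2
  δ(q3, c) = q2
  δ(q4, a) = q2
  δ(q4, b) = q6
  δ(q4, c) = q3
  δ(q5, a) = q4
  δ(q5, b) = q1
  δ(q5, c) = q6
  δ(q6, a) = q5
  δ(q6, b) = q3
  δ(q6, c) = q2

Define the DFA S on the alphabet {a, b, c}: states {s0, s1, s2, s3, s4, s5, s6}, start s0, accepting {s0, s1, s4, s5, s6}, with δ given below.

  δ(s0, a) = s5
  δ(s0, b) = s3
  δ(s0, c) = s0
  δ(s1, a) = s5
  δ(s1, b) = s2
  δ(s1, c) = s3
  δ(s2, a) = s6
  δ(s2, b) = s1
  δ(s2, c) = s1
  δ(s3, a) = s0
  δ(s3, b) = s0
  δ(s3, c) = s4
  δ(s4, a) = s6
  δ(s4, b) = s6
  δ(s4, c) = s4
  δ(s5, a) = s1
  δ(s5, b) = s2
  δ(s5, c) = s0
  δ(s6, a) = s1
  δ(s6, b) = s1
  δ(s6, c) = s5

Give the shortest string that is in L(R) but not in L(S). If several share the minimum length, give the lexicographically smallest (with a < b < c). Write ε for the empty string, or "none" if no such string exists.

The string abbc is accepted by R but not by S.
No shorter string lies in the difference, and abbc is the lexicographically first length-4 string in L(R) \ L(S).

abbc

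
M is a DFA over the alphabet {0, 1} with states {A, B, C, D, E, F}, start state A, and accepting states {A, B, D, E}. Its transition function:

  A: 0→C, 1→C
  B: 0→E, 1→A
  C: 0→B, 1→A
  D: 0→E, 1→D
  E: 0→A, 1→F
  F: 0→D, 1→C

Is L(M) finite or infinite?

State A is reachable from the start and can reach an accepting state, and it lies on the cycle A → C → A.
Traversing that cycle any number of times yields accepted strings of unbounded length, so the language is infinite.

infinite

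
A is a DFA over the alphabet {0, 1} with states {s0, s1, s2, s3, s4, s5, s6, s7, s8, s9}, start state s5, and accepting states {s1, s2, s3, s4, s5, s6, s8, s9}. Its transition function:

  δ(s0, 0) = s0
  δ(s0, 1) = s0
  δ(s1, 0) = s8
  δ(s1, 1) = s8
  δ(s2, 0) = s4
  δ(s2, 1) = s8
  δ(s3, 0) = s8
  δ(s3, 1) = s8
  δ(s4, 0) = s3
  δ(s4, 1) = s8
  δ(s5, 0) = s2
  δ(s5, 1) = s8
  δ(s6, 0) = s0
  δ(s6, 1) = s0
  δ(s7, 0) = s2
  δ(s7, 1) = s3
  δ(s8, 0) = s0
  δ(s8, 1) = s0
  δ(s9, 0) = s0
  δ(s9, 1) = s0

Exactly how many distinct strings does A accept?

The useful subgraph on states {s2, s3, s4, s5, s8} is acyclic, so L(A) is finite; the longest accepting path visits 5 useful states, giving maximum string length 4.
Counting accepting paths from s5 by length: 1 of length 0, 2 of length 1, 2 of length 2, 2 of length 3, 2 of length 4. Total 9.

9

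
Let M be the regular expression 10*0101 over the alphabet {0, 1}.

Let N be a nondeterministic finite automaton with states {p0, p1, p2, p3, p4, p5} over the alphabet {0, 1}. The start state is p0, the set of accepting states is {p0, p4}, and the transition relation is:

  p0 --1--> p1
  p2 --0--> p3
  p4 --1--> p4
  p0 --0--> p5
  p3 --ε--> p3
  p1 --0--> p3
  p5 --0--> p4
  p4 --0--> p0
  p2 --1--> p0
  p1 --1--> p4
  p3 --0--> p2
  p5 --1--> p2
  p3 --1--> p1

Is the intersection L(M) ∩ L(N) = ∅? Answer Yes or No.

Yes

Converting the expression M to a DFA (subset construction, then merging equivalent states) gives the minimal DFA with states {m0, m1, m2, m3, m4, m5, m6}, start state m0, accepting states {m6} and transitions m0: 0→m1, 1→m2; m1: 0→m1, 1→m1; m2: 0→m3, 1→m1; m3: 0→m3, 1→m4; m4: 0→m5, 1→m1; m5: 0→m1, 1→m6; m6: 0→m1, 1→m1.
Exploring the product automaton M × N from the start pair (m0, p0), following both machines on each input symbol, reaches 16 state pairs: (m0, p0), (m1, p5), (m2, p1), (m1, p4), (m1, p2), (m3, p3), (m1, p0), (m1, p3), (m3, p2), (m4, p1), (m1, p1), (m4, p0), (m5, p3), (m5, p5), (m6, p1), (m6, p2).
M accepts in {m6} and N accepts in {p0, p4}; no reachable pair has both components accepting, so no string drives both machines to acceptance simultaneously and L(M) ∩ L(N) = ∅.
So no string is accepted by both, and the intersection is empty.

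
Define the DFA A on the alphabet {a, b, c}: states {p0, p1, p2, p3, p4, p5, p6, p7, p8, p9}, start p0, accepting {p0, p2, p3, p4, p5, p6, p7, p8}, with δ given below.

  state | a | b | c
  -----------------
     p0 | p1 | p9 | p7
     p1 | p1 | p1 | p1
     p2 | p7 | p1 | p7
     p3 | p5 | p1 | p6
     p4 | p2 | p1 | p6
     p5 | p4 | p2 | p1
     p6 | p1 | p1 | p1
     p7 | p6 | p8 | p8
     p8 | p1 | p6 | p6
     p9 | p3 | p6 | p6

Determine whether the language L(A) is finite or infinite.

The useful states (reachable from p0 and able to reach an accepting state) are {p0, p2, p3, p4, p5, p6, p7, p8, p9}.
Restricted to these states the transition graph has no cycle, so every accepting path has bounded length and L is finite.

finite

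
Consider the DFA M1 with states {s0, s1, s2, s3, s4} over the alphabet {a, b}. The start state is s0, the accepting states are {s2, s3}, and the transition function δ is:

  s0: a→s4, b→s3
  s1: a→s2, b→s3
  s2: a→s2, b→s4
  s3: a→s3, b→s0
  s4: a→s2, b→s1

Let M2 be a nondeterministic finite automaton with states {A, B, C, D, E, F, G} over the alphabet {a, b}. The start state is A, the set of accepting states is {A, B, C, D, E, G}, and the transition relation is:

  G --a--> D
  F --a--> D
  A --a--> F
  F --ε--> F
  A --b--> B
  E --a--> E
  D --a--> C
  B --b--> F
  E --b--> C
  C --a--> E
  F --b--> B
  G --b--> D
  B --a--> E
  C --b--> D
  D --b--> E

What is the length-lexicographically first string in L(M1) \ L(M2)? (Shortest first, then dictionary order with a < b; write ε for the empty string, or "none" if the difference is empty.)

The string abb is accepted by M1 but not by M2.
No shorter string lies in the difference, and abb is the lexicographically first length-3 string in L(M1) \ L(M2).

abb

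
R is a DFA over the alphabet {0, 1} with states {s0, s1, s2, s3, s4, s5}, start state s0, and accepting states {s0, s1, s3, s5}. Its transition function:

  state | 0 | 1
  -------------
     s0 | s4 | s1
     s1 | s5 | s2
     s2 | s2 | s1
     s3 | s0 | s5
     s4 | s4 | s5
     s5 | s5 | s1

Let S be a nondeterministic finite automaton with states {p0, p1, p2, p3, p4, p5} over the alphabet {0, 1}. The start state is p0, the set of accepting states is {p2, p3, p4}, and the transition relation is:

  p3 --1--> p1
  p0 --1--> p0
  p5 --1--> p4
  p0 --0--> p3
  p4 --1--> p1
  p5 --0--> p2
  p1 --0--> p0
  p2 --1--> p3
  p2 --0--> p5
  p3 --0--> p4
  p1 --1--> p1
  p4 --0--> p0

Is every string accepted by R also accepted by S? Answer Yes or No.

No

The empty string ε is in L(R) but not in L(S).
So L(R) ⊄ L(S).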